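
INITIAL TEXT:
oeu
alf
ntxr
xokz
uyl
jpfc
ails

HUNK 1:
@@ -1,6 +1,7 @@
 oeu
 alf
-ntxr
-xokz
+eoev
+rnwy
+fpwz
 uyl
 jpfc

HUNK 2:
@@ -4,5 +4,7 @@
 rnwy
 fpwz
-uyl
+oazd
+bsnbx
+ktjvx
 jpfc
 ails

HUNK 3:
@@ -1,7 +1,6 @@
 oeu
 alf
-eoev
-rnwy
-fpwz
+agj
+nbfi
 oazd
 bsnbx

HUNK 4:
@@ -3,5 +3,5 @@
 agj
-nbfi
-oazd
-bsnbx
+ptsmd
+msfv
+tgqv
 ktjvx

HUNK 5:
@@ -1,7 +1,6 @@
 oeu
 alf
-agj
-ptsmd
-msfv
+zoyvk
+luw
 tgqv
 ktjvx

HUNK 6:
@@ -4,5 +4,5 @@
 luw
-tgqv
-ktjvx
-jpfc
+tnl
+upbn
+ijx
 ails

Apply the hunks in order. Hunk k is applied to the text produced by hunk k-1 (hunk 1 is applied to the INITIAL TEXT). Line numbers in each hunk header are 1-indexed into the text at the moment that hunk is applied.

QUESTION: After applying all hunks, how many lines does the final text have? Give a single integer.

Answer: 8

Derivation:
Hunk 1: at line 1 remove [ntxr,xokz] add [eoev,rnwy,fpwz] -> 8 lines: oeu alf eoev rnwy fpwz uyl jpfc ails
Hunk 2: at line 4 remove [uyl] add [oazd,bsnbx,ktjvx] -> 10 lines: oeu alf eoev rnwy fpwz oazd bsnbx ktjvx jpfc ails
Hunk 3: at line 1 remove [eoev,rnwy,fpwz] add [agj,nbfi] -> 9 lines: oeu alf agj nbfi oazd bsnbx ktjvx jpfc ails
Hunk 4: at line 3 remove [nbfi,oazd,bsnbx] add [ptsmd,msfv,tgqv] -> 9 lines: oeu alf agj ptsmd msfv tgqv ktjvx jpfc ails
Hunk 5: at line 1 remove [agj,ptsmd,msfv] add [zoyvk,luw] -> 8 lines: oeu alf zoyvk luw tgqv ktjvx jpfc ails
Hunk 6: at line 4 remove [tgqv,ktjvx,jpfc] add [tnl,upbn,ijx] -> 8 lines: oeu alf zoyvk luw tnl upbn ijx ails
Final line count: 8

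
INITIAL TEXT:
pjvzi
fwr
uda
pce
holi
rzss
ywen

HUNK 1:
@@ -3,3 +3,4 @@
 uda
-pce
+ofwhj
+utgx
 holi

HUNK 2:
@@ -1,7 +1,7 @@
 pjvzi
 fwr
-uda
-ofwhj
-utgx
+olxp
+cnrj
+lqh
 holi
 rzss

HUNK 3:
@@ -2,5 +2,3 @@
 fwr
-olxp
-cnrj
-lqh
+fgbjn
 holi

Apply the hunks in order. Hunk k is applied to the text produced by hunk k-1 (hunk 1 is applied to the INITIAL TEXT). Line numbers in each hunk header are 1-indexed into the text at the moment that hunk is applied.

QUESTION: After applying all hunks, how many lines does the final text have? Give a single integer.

Hunk 1: at line 3 remove [pce] add [ofwhj,utgx] -> 8 lines: pjvzi fwr uda ofwhj utgx holi rzss ywen
Hunk 2: at line 1 remove [uda,ofwhj,utgx] add [olxp,cnrj,lqh] -> 8 lines: pjvzi fwr olxp cnrj lqh holi rzss ywen
Hunk 3: at line 2 remove [olxp,cnrj,lqh] add [fgbjn] -> 6 lines: pjvzi fwr fgbjn holi rzss ywen
Final line count: 6

Answer: 6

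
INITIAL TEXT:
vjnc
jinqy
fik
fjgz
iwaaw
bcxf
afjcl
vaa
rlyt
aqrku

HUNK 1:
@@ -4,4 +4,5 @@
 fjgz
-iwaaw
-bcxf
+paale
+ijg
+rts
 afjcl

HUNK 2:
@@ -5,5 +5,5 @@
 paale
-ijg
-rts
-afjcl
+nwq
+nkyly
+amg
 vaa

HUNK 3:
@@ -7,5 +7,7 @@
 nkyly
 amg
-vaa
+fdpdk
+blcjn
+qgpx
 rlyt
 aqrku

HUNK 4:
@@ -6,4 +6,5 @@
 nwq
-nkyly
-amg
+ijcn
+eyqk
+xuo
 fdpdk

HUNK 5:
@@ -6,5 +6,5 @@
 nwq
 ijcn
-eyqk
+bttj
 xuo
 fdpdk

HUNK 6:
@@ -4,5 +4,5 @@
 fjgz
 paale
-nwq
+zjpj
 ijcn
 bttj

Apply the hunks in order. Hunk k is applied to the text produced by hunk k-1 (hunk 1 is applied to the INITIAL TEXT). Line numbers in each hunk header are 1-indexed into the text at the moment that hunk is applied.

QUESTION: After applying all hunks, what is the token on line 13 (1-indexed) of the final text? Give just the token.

Hunk 1: at line 4 remove [iwaaw,bcxf] add [paale,ijg,rts] -> 11 lines: vjnc jinqy fik fjgz paale ijg rts afjcl vaa rlyt aqrku
Hunk 2: at line 5 remove [ijg,rts,afjcl] add [nwq,nkyly,amg] -> 11 lines: vjnc jinqy fik fjgz paale nwq nkyly amg vaa rlyt aqrku
Hunk 3: at line 7 remove [vaa] add [fdpdk,blcjn,qgpx] -> 13 lines: vjnc jinqy fik fjgz paale nwq nkyly amg fdpdk blcjn qgpx rlyt aqrku
Hunk 4: at line 6 remove [nkyly,amg] add [ijcn,eyqk,xuo] -> 14 lines: vjnc jinqy fik fjgz paale nwq ijcn eyqk xuo fdpdk blcjn qgpx rlyt aqrku
Hunk 5: at line 6 remove [eyqk] add [bttj] -> 14 lines: vjnc jinqy fik fjgz paale nwq ijcn bttj xuo fdpdk blcjn qgpx rlyt aqrku
Hunk 6: at line 4 remove [nwq] add [zjpj] -> 14 lines: vjnc jinqy fik fjgz paale zjpj ijcn bttj xuo fdpdk blcjn qgpx rlyt aqrku
Final line 13: rlyt

Answer: rlyt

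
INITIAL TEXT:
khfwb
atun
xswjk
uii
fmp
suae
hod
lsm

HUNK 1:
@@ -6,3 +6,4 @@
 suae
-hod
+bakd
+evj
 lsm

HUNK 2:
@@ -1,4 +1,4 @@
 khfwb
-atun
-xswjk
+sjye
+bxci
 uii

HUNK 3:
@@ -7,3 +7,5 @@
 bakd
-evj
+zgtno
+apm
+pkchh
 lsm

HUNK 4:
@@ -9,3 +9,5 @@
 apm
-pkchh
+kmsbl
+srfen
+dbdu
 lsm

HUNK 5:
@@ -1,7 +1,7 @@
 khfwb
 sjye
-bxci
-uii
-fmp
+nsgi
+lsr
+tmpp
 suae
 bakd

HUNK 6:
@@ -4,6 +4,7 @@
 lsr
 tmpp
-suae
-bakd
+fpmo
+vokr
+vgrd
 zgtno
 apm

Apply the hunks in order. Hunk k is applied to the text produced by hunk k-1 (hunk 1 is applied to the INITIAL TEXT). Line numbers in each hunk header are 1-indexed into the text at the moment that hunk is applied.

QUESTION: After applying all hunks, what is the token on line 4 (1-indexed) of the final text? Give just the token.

Answer: lsr

Derivation:
Hunk 1: at line 6 remove [hod] add [bakd,evj] -> 9 lines: khfwb atun xswjk uii fmp suae bakd evj lsm
Hunk 2: at line 1 remove [atun,xswjk] add [sjye,bxci] -> 9 lines: khfwb sjye bxci uii fmp suae bakd evj lsm
Hunk 3: at line 7 remove [evj] add [zgtno,apm,pkchh] -> 11 lines: khfwb sjye bxci uii fmp suae bakd zgtno apm pkchh lsm
Hunk 4: at line 9 remove [pkchh] add [kmsbl,srfen,dbdu] -> 13 lines: khfwb sjye bxci uii fmp suae bakd zgtno apm kmsbl srfen dbdu lsm
Hunk 5: at line 1 remove [bxci,uii,fmp] add [nsgi,lsr,tmpp] -> 13 lines: khfwb sjye nsgi lsr tmpp suae bakd zgtno apm kmsbl srfen dbdu lsm
Hunk 6: at line 4 remove [suae,bakd] add [fpmo,vokr,vgrd] -> 14 lines: khfwb sjye nsgi lsr tmpp fpmo vokr vgrd zgtno apm kmsbl srfen dbdu lsm
Final line 4: lsr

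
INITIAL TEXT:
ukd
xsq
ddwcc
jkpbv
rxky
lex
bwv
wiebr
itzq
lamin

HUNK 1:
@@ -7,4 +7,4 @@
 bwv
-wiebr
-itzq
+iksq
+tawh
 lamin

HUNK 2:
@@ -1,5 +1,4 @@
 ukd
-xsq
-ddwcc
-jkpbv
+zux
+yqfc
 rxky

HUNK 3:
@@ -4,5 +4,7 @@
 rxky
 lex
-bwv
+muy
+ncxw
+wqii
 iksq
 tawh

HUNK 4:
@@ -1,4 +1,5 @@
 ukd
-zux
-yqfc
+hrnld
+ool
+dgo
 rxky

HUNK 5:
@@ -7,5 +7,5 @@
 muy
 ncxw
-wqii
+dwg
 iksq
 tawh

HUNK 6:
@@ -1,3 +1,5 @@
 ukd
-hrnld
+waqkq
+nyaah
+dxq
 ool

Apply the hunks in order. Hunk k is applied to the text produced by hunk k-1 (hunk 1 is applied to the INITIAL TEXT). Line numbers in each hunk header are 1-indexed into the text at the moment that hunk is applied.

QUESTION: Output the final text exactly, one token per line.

Answer: ukd
waqkq
nyaah
dxq
ool
dgo
rxky
lex
muy
ncxw
dwg
iksq
tawh
lamin

Derivation:
Hunk 1: at line 7 remove [wiebr,itzq] add [iksq,tawh] -> 10 lines: ukd xsq ddwcc jkpbv rxky lex bwv iksq tawh lamin
Hunk 2: at line 1 remove [xsq,ddwcc,jkpbv] add [zux,yqfc] -> 9 lines: ukd zux yqfc rxky lex bwv iksq tawh lamin
Hunk 3: at line 4 remove [bwv] add [muy,ncxw,wqii] -> 11 lines: ukd zux yqfc rxky lex muy ncxw wqii iksq tawh lamin
Hunk 4: at line 1 remove [zux,yqfc] add [hrnld,ool,dgo] -> 12 lines: ukd hrnld ool dgo rxky lex muy ncxw wqii iksq tawh lamin
Hunk 5: at line 7 remove [wqii] add [dwg] -> 12 lines: ukd hrnld ool dgo rxky lex muy ncxw dwg iksq tawh lamin
Hunk 6: at line 1 remove [hrnld] add [waqkq,nyaah,dxq] -> 14 lines: ukd waqkq nyaah dxq ool dgo rxky lex muy ncxw dwg iksq tawh lamin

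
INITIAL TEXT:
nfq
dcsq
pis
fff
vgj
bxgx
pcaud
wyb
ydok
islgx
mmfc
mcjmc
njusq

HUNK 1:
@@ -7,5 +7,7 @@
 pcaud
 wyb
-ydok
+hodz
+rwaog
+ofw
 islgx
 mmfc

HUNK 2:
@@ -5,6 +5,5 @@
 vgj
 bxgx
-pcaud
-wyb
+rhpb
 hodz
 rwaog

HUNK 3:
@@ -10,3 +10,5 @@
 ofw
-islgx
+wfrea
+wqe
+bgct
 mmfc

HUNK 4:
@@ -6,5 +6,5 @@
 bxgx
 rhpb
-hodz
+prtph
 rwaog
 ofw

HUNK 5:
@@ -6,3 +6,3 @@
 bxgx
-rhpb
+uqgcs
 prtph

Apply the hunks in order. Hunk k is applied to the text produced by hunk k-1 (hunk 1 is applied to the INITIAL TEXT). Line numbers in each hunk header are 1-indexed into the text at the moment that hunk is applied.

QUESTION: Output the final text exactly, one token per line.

Hunk 1: at line 7 remove [ydok] add [hodz,rwaog,ofw] -> 15 lines: nfq dcsq pis fff vgj bxgx pcaud wyb hodz rwaog ofw islgx mmfc mcjmc njusq
Hunk 2: at line 5 remove [pcaud,wyb] add [rhpb] -> 14 lines: nfq dcsq pis fff vgj bxgx rhpb hodz rwaog ofw islgx mmfc mcjmc njusq
Hunk 3: at line 10 remove [islgx] add [wfrea,wqe,bgct] -> 16 lines: nfq dcsq pis fff vgj bxgx rhpb hodz rwaog ofw wfrea wqe bgct mmfc mcjmc njusq
Hunk 4: at line 6 remove [hodz] add [prtph] -> 16 lines: nfq dcsq pis fff vgj bxgx rhpb prtph rwaog ofw wfrea wqe bgct mmfc mcjmc njusq
Hunk 5: at line 6 remove [rhpb] add [uqgcs] -> 16 lines: nfq dcsq pis fff vgj bxgx uqgcs prtph rwaog ofw wfrea wqe bgct mmfc mcjmc njusq

Answer: nfq
dcsq
pis
fff
vgj
bxgx
uqgcs
prtph
rwaog
ofw
wfrea
wqe
bgct
mmfc
mcjmc
njusq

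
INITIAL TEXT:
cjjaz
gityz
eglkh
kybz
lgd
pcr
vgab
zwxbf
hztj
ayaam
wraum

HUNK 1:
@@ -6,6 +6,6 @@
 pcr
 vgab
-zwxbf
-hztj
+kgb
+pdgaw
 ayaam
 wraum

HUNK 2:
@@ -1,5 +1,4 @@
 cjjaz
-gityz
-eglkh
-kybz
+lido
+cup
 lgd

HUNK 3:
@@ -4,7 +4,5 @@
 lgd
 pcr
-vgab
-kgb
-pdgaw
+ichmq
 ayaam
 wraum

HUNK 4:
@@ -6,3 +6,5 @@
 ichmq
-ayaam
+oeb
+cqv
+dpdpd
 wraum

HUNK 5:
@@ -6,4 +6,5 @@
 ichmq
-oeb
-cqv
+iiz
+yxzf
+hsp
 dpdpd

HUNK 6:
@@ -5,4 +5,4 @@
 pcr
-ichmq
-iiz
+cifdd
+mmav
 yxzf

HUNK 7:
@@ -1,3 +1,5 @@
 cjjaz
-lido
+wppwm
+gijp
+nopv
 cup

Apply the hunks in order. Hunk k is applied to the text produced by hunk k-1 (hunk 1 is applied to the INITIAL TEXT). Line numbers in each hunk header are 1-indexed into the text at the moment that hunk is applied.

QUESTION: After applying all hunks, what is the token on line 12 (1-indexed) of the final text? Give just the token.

Answer: dpdpd

Derivation:
Hunk 1: at line 6 remove [zwxbf,hztj] add [kgb,pdgaw] -> 11 lines: cjjaz gityz eglkh kybz lgd pcr vgab kgb pdgaw ayaam wraum
Hunk 2: at line 1 remove [gityz,eglkh,kybz] add [lido,cup] -> 10 lines: cjjaz lido cup lgd pcr vgab kgb pdgaw ayaam wraum
Hunk 3: at line 4 remove [vgab,kgb,pdgaw] add [ichmq] -> 8 lines: cjjaz lido cup lgd pcr ichmq ayaam wraum
Hunk 4: at line 6 remove [ayaam] add [oeb,cqv,dpdpd] -> 10 lines: cjjaz lido cup lgd pcr ichmq oeb cqv dpdpd wraum
Hunk 5: at line 6 remove [oeb,cqv] add [iiz,yxzf,hsp] -> 11 lines: cjjaz lido cup lgd pcr ichmq iiz yxzf hsp dpdpd wraum
Hunk 6: at line 5 remove [ichmq,iiz] add [cifdd,mmav] -> 11 lines: cjjaz lido cup lgd pcr cifdd mmav yxzf hsp dpdpd wraum
Hunk 7: at line 1 remove [lido] add [wppwm,gijp,nopv] -> 13 lines: cjjaz wppwm gijp nopv cup lgd pcr cifdd mmav yxzf hsp dpdpd wraum
Final line 12: dpdpd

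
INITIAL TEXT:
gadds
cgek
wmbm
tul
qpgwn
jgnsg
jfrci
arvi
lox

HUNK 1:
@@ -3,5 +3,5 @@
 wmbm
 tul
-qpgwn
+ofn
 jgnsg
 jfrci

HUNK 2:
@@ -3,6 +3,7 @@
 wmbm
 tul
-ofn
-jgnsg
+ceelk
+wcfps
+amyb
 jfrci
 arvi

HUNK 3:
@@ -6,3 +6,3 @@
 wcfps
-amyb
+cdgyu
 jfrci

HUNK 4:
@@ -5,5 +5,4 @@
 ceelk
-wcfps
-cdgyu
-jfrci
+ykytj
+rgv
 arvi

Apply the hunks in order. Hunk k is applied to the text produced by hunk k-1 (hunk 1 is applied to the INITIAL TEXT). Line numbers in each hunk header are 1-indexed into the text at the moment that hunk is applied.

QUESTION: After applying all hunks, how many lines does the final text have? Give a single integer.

Hunk 1: at line 3 remove [qpgwn] add [ofn] -> 9 lines: gadds cgek wmbm tul ofn jgnsg jfrci arvi lox
Hunk 2: at line 3 remove [ofn,jgnsg] add [ceelk,wcfps,amyb] -> 10 lines: gadds cgek wmbm tul ceelk wcfps amyb jfrci arvi lox
Hunk 3: at line 6 remove [amyb] add [cdgyu] -> 10 lines: gadds cgek wmbm tul ceelk wcfps cdgyu jfrci arvi lox
Hunk 4: at line 5 remove [wcfps,cdgyu,jfrci] add [ykytj,rgv] -> 9 lines: gadds cgek wmbm tul ceelk ykytj rgv arvi lox
Final line count: 9

Answer: 9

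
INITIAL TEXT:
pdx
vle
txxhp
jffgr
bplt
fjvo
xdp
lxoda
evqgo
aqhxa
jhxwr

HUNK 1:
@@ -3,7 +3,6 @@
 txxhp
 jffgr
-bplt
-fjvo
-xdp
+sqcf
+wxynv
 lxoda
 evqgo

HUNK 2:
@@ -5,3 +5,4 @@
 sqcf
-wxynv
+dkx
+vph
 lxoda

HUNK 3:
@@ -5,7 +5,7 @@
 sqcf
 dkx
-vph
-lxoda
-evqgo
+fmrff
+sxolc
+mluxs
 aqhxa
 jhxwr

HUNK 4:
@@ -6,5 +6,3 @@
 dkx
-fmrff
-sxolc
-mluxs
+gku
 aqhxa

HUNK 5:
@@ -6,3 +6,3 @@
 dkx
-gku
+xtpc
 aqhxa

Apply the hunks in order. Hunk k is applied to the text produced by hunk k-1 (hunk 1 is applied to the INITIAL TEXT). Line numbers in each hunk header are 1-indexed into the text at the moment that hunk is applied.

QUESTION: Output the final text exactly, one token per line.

Answer: pdx
vle
txxhp
jffgr
sqcf
dkx
xtpc
aqhxa
jhxwr

Derivation:
Hunk 1: at line 3 remove [bplt,fjvo,xdp] add [sqcf,wxynv] -> 10 lines: pdx vle txxhp jffgr sqcf wxynv lxoda evqgo aqhxa jhxwr
Hunk 2: at line 5 remove [wxynv] add [dkx,vph] -> 11 lines: pdx vle txxhp jffgr sqcf dkx vph lxoda evqgo aqhxa jhxwr
Hunk 3: at line 5 remove [vph,lxoda,evqgo] add [fmrff,sxolc,mluxs] -> 11 lines: pdx vle txxhp jffgr sqcf dkx fmrff sxolc mluxs aqhxa jhxwr
Hunk 4: at line 6 remove [fmrff,sxolc,mluxs] add [gku] -> 9 lines: pdx vle txxhp jffgr sqcf dkx gku aqhxa jhxwr
Hunk 5: at line 6 remove [gku] add [xtpc] -> 9 lines: pdx vle txxhp jffgr sqcf dkx xtpc aqhxa jhxwr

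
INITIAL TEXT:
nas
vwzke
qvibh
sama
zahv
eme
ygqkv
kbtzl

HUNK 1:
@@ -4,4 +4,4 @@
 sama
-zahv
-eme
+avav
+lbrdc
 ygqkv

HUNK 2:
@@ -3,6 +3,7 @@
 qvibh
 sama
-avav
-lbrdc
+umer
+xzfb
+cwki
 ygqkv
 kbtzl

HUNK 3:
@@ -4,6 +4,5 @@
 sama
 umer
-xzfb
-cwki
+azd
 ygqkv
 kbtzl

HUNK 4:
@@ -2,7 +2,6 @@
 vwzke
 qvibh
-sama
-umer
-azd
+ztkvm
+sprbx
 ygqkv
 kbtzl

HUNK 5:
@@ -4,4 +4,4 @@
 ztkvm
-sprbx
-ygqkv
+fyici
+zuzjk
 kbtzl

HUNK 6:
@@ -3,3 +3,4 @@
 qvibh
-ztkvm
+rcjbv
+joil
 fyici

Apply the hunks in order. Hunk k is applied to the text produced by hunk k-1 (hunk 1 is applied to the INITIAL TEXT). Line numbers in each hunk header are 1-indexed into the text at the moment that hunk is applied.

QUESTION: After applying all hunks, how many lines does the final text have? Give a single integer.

Hunk 1: at line 4 remove [zahv,eme] add [avav,lbrdc] -> 8 lines: nas vwzke qvibh sama avav lbrdc ygqkv kbtzl
Hunk 2: at line 3 remove [avav,lbrdc] add [umer,xzfb,cwki] -> 9 lines: nas vwzke qvibh sama umer xzfb cwki ygqkv kbtzl
Hunk 3: at line 4 remove [xzfb,cwki] add [azd] -> 8 lines: nas vwzke qvibh sama umer azd ygqkv kbtzl
Hunk 4: at line 2 remove [sama,umer,azd] add [ztkvm,sprbx] -> 7 lines: nas vwzke qvibh ztkvm sprbx ygqkv kbtzl
Hunk 5: at line 4 remove [sprbx,ygqkv] add [fyici,zuzjk] -> 7 lines: nas vwzke qvibh ztkvm fyici zuzjk kbtzl
Hunk 6: at line 3 remove [ztkvm] add [rcjbv,joil] -> 8 lines: nas vwzke qvibh rcjbv joil fyici zuzjk kbtzl
Final line count: 8

Answer: 8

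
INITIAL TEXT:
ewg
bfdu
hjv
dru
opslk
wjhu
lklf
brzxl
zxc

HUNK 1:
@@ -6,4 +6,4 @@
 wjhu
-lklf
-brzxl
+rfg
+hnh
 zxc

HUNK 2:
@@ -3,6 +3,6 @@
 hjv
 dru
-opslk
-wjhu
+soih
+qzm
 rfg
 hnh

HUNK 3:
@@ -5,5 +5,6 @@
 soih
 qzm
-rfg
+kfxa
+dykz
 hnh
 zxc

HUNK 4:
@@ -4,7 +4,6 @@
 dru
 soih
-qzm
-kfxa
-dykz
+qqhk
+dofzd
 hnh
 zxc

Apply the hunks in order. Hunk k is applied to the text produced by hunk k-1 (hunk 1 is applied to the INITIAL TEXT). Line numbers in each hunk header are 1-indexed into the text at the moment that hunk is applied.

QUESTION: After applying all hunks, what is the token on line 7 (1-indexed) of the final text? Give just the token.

Answer: dofzd

Derivation:
Hunk 1: at line 6 remove [lklf,brzxl] add [rfg,hnh] -> 9 lines: ewg bfdu hjv dru opslk wjhu rfg hnh zxc
Hunk 2: at line 3 remove [opslk,wjhu] add [soih,qzm] -> 9 lines: ewg bfdu hjv dru soih qzm rfg hnh zxc
Hunk 3: at line 5 remove [rfg] add [kfxa,dykz] -> 10 lines: ewg bfdu hjv dru soih qzm kfxa dykz hnh zxc
Hunk 4: at line 4 remove [qzm,kfxa,dykz] add [qqhk,dofzd] -> 9 lines: ewg bfdu hjv dru soih qqhk dofzd hnh zxc
Final line 7: dofzd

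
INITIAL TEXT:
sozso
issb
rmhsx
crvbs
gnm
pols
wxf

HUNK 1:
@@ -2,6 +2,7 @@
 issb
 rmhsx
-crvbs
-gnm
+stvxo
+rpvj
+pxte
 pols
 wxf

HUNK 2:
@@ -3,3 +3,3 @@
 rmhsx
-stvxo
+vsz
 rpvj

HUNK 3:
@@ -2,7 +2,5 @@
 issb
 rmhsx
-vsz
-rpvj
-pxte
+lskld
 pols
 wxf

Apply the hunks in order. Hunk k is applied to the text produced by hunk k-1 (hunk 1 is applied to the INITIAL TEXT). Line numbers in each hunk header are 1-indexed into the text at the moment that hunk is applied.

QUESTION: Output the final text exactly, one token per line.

Answer: sozso
issb
rmhsx
lskld
pols
wxf

Derivation:
Hunk 1: at line 2 remove [crvbs,gnm] add [stvxo,rpvj,pxte] -> 8 lines: sozso issb rmhsx stvxo rpvj pxte pols wxf
Hunk 2: at line 3 remove [stvxo] add [vsz] -> 8 lines: sozso issb rmhsx vsz rpvj pxte pols wxf
Hunk 3: at line 2 remove [vsz,rpvj,pxte] add [lskld] -> 6 lines: sozso issb rmhsx lskld pols wxf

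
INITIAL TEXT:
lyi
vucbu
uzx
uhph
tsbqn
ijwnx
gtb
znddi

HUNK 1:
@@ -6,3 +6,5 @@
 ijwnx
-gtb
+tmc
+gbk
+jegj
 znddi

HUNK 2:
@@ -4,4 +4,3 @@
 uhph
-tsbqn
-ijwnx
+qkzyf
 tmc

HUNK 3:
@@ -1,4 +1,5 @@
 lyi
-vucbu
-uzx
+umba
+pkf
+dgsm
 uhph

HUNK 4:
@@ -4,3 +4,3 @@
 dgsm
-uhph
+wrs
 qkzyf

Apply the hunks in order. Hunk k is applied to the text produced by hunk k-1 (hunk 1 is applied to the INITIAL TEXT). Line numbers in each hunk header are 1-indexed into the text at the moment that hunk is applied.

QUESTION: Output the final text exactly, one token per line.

Answer: lyi
umba
pkf
dgsm
wrs
qkzyf
tmc
gbk
jegj
znddi

Derivation:
Hunk 1: at line 6 remove [gtb] add [tmc,gbk,jegj] -> 10 lines: lyi vucbu uzx uhph tsbqn ijwnx tmc gbk jegj znddi
Hunk 2: at line 4 remove [tsbqn,ijwnx] add [qkzyf] -> 9 lines: lyi vucbu uzx uhph qkzyf tmc gbk jegj znddi
Hunk 3: at line 1 remove [vucbu,uzx] add [umba,pkf,dgsm] -> 10 lines: lyi umba pkf dgsm uhph qkzyf tmc gbk jegj znddi
Hunk 4: at line 4 remove [uhph] add [wrs] -> 10 lines: lyi umba pkf dgsm wrs qkzyf tmc gbk jegj znddi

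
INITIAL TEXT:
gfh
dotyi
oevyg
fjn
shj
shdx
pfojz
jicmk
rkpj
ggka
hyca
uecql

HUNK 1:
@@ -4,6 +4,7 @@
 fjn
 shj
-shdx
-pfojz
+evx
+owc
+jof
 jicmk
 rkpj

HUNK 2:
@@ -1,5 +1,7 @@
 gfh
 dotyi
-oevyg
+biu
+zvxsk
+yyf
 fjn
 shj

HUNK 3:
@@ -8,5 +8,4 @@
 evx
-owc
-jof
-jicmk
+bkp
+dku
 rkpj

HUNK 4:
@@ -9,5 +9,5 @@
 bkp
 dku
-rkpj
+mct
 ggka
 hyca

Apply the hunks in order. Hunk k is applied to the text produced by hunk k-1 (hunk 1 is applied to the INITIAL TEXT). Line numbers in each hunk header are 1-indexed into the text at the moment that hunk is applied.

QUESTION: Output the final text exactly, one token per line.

Hunk 1: at line 4 remove [shdx,pfojz] add [evx,owc,jof] -> 13 lines: gfh dotyi oevyg fjn shj evx owc jof jicmk rkpj ggka hyca uecql
Hunk 2: at line 1 remove [oevyg] add [biu,zvxsk,yyf] -> 15 lines: gfh dotyi biu zvxsk yyf fjn shj evx owc jof jicmk rkpj ggka hyca uecql
Hunk 3: at line 8 remove [owc,jof,jicmk] add [bkp,dku] -> 14 lines: gfh dotyi biu zvxsk yyf fjn shj evx bkp dku rkpj ggka hyca uecql
Hunk 4: at line 9 remove [rkpj] add [mct] -> 14 lines: gfh dotyi biu zvxsk yyf fjn shj evx bkp dku mct ggka hyca uecql

Answer: gfh
dotyi
biu
zvxsk
yyf
fjn
shj
evx
bkp
dku
mct
ggka
hyca
uecql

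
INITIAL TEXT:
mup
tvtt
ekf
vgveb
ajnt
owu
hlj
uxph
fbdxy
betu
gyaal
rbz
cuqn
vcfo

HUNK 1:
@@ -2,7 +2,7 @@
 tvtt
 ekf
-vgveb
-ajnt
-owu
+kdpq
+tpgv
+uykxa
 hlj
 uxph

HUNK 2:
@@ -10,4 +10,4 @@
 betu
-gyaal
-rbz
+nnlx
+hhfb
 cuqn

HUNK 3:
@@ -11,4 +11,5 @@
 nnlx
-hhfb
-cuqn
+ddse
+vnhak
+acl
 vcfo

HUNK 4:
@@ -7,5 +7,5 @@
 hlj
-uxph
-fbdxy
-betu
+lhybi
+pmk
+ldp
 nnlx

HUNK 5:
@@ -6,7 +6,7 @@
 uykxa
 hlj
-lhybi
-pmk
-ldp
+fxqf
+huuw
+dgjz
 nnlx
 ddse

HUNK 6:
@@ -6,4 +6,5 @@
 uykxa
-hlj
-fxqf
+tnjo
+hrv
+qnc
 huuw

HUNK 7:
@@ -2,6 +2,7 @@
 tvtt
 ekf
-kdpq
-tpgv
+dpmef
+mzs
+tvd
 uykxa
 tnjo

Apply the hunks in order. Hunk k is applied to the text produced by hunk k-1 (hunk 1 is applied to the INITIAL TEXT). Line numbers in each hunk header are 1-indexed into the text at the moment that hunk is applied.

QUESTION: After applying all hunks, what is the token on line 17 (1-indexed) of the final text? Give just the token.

Answer: vcfo

Derivation:
Hunk 1: at line 2 remove [vgveb,ajnt,owu] add [kdpq,tpgv,uykxa] -> 14 lines: mup tvtt ekf kdpq tpgv uykxa hlj uxph fbdxy betu gyaal rbz cuqn vcfo
Hunk 2: at line 10 remove [gyaal,rbz] add [nnlx,hhfb] -> 14 lines: mup tvtt ekf kdpq tpgv uykxa hlj uxph fbdxy betu nnlx hhfb cuqn vcfo
Hunk 3: at line 11 remove [hhfb,cuqn] add [ddse,vnhak,acl] -> 15 lines: mup tvtt ekf kdpq tpgv uykxa hlj uxph fbdxy betu nnlx ddse vnhak acl vcfo
Hunk 4: at line 7 remove [uxph,fbdxy,betu] add [lhybi,pmk,ldp] -> 15 lines: mup tvtt ekf kdpq tpgv uykxa hlj lhybi pmk ldp nnlx ddse vnhak acl vcfo
Hunk 5: at line 6 remove [lhybi,pmk,ldp] add [fxqf,huuw,dgjz] -> 15 lines: mup tvtt ekf kdpq tpgv uykxa hlj fxqf huuw dgjz nnlx ddse vnhak acl vcfo
Hunk 6: at line 6 remove [hlj,fxqf] add [tnjo,hrv,qnc] -> 16 lines: mup tvtt ekf kdpq tpgv uykxa tnjo hrv qnc huuw dgjz nnlx ddse vnhak acl vcfo
Hunk 7: at line 2 remove [kdpq,tpgv] add [dpmef,mzs,tvd] -> 17 lines: mup tvtt ekf dpmef mzs tvd uykxa tnjo hrv qnc huuw dgjz nnlx ddse vnhak acl vcfo
Final line 17: vcfo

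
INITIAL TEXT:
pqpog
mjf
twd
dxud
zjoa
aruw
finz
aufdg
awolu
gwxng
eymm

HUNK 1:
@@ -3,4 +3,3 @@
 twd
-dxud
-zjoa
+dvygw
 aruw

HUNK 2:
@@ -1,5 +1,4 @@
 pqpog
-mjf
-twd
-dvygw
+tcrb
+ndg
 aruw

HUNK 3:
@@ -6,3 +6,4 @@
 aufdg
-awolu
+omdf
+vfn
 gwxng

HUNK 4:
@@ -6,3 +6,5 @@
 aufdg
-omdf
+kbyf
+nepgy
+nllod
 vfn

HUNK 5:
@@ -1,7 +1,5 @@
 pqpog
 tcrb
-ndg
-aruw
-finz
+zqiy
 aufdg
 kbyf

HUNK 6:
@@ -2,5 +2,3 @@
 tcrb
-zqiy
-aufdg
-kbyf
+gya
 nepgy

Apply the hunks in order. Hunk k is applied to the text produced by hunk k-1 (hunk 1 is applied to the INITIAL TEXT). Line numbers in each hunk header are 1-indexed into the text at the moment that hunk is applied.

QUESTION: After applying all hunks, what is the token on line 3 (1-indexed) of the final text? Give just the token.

Hunk 1: at line 3 remove [dxud,zjoa] add [dvygw] -> 10 lines: pqpog mjf twd dvygw aruw finz aufdg awolu gwxng eymm
Hunk 2: at line 1 remove [mjf,twd,dvygw] add [tcrb,ndg] -> 9 lines: pqpog tcrb ndg aruw finz aufdg awolu gwxng eymm
Hunk 3: at line 6 remove [awolu] add [omdf,vfn] -> 10 lines: pqpog tcrb ndg aruw finz aufdg omdf vfn gwxng eymm
Hunk 4: at line 6 remove [omdf] add [kbyf,nepgy,nllod] -> 12 lines: pqpog tcrb ndg aruw finz aufdg kbyf nepgy nllod vfn gwxng eymm
Hunk 5: at line 1 remove [ndg,aruw,finz] add [zqiy] -> 10 lines: pqpog tcrb zqiy aufdg kbyf nepgy nllod vfn gwxng eymm
Hunk 6: at line 2 remove [zqiy,aufdg,kbyf] add [gya] -> 8 lines: pqpog tcrb gya nepgy nllod vfn gwxng eymm
Final line 3: gya

Answer: gya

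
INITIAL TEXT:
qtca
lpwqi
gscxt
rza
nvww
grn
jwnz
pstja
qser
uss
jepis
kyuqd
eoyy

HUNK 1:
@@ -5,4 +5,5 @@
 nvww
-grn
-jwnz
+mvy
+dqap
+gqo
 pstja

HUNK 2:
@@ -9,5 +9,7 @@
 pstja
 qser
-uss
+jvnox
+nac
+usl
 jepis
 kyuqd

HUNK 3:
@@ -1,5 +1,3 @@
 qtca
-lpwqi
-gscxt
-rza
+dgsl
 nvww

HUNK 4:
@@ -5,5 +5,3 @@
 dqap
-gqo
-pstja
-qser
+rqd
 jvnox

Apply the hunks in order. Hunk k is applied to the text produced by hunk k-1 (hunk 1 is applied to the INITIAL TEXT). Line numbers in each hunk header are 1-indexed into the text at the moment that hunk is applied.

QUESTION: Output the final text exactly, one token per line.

Hunk 1: at line 5 remove [grn,jwnz] add [mvy,dqap,gqo] -> 14 lines: qtca lpwqi gscxt rza nvww mvy dqap gqo pstja qser uss jepis kyuqd eoyy
Hunk 2: at line 9 remove [uss] add [jvnox,nac,usl] -> 16 lines: qtca lpwqi gscxt rza nvww mvy dqap gqo pstja qser jvnox nac usl jepis kyuqd eoyy
Hunk 3: at line 1 remove [lpwqi,gscxt,rza] add [dgsl] -> 14 lines: qtca dgsl nvww mvy dqap gqo pstja qser jvnox nac usl jepis kyuqd eoyy
Hunk 4: at line 5 remove [gqo,pstja,qser] add [rqd] -> 12 lines: qtca dgsl nvww mvy dqap rqd jvnox nac usl jepis kyuqd eoyy

Answer: qtca
dgsl
nvww
mvy
dqap
rqd
jvnox
nac
usl
jepis
kyuqd
eoyy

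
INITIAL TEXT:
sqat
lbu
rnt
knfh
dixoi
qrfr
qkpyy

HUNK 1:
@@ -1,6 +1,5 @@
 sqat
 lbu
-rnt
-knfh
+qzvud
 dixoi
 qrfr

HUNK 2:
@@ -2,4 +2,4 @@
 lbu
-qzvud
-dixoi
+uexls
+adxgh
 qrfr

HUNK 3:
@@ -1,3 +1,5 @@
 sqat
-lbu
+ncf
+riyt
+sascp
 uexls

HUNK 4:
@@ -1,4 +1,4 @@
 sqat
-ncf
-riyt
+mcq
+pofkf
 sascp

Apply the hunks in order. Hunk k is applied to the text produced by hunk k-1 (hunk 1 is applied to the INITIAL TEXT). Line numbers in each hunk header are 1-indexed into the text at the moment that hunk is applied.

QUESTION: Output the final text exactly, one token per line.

Answer: sqat
mcq
pofkf
sascp
uexls
adxgh
qrfr
qkpyy

Derivation:
Hunk 1: at line 1 remove [rnt,knfh] add [qzvud] -> 6 lines: sqat lbu qzvud dixoi qrfr qkpyy
Hunk 2: at line 2 remove [qzvud,dixoi] add [uexls,adxgh] -> 6 lines: sqat lbu uexls adxgh qrfr qkpyy
Hunk 3: at line 1 remove [lbu] add [ncf,riyt,sascp] -> 8 lines: sqat ncf riyt sascp uexls adxgh qrfr qkpyy
Hunk 4: at line 1 remove [ncf,riyt] add [mcq,pofkf] -> 8 lines: sqat mcq pofkf sascp uexls adxgh qrfr qkpyy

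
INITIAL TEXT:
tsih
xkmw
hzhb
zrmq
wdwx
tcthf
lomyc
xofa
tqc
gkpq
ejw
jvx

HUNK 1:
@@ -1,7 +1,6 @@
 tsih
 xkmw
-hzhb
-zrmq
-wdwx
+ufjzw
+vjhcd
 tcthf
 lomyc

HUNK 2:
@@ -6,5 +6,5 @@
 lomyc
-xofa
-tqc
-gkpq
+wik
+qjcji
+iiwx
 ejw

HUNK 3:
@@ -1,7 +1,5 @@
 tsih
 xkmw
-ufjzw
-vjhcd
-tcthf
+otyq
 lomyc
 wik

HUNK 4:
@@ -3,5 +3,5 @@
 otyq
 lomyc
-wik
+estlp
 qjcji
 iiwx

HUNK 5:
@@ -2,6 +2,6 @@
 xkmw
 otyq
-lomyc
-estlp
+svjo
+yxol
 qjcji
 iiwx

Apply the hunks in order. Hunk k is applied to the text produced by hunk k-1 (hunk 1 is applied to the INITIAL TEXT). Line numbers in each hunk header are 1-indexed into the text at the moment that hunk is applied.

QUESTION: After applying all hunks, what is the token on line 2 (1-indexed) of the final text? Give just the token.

Hunk 1: at line 1 remove [hzhb,zrmq,wdwx] add [ufjzw,vjhcd] -> 11 lines: tsih xkmw ufjzw vjhcd tcthf lomyc xofa tqc gkpq ejw jvx
Hunk 2: at line 6 remove [xofa,tqc,gkpq] add [wik,qjcji,iiwx] -> 11 lines: tsih xkmw ufjzw vjhcd tcthf lomyc wik qjcji iiwx ejw jvx
Hunk 3: at line 1 remove [ufjzw,vjhcd,tcthf] add [otyq] -> 9 lines: tsih xkmw otyq lomyc wik qjcji iiwx ejw jvx
Hunk 4: at line 3 remove [wik] add [estlp] -> 9 lines: tsih xkmw otyq lomyc estlp qjcji iiwx ejw jvx
Hunk 5: at line 2 remove [lomyc,estlp] add [svjo,yxol] -> 9 lines: tsih xkmw otyq svjo yxol qjcji iiwx ejw jvx
Final line 2: xkmw

Answer: xkmw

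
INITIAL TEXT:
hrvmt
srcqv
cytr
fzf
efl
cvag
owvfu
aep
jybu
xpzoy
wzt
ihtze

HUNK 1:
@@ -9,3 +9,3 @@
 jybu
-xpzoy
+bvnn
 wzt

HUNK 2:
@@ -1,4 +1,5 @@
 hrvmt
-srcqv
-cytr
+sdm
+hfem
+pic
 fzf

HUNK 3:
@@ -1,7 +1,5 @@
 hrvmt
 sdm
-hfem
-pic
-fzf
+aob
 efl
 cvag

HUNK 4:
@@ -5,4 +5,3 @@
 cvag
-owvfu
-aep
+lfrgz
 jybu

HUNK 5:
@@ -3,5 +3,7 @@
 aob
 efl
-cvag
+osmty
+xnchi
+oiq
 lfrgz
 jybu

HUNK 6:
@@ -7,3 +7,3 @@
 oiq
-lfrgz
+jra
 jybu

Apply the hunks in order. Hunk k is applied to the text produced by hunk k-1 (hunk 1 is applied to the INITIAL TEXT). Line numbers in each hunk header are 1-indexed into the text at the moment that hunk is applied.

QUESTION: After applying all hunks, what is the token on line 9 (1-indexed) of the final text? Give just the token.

Answer: jybu

Derivation:
Hunk 1: at line 9 remove [xpzoy] add [bvnn] -> 12 lines: hrvmt srcqv cytr fzf efl cvag owvfu aep jybu bvnn wzt ihtze
Hunk 2: at line 1 remove [srcqv,cytr] add [sdm,hfem,pic] -> 13 lines: hrvmt sdm hfem pic fzf efl cvag owvfu aep jybu bvnn wzt ihtze
Hunk 3: at line 1 remove [hfem,pic,fzf] add [aob] -> 11 lines: hrvmt sdm aob efl cvag owvfu aep jybu bvnn wzt ihtze
Hunk 4: at line 5 remove [owvfu,aep] add [lfrgz] -> 10 lines: hrvmt sdm aob efl cvag lfrgz jybu bvnn wzt ihtze
Hunk 5: at line 3 remove [cvag] add [osmty,xnchi,oiq] -> 12 lines: hrvmt sdm aob efl osmty xnchi oiq lfrgz jybu bvnn wzt ihtze
Hunk 6: at line 7 remove [lfrgz] add [jra] -> 12 lines: hrvmt sdm aob efl osmty xnchi oiq jra jybu bvnn wzt ihtze
Final line 9: jybu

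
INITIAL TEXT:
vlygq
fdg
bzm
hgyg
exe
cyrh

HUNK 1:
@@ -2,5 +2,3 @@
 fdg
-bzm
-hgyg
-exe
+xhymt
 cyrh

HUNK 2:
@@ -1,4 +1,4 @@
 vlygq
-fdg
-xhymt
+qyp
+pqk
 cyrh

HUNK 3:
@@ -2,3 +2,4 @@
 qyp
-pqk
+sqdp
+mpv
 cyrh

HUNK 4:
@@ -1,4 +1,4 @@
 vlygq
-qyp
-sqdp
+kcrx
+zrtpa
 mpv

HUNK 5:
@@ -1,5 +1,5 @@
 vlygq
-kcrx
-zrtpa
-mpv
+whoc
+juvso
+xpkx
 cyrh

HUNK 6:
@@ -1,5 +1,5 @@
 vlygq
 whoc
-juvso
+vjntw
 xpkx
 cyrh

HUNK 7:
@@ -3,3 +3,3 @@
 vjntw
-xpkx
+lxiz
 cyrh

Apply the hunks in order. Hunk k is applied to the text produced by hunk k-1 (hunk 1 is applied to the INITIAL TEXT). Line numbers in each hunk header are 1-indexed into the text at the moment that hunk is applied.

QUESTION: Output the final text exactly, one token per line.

Hunk 1: at line 2 remove [bzm,hgyg,exe] add [xhymt] -> 4 lines: vlygq fdg xhymt cyrh
Hunk 2: at line 1 remove [fdg,xhymt] add [qyp,pqk] -> 4 lines: vlygq qyp pqk cyrh
Hunk 3: at line 2 remove [pqk] add [sqdp,mpv] -> 5 lines: vlygq qyp sqdp mpv cyrh
Hunk 4: at line 1 remove [qyp,sqdp] add [kcrx,zrtpa] -> 5 lines: vlygq kcrx zrtpa mpv cyrh
Hunk 5: at line 1 remove [kcrx,zrtpa,mpv] add [whoc,juvso,xpkx] -> 5 lines: vlygq whoc juvso xpkx cyrh
Hunk 6: at line 1 remove [juvso] add [vjntw] -> 5 lines: vlygq whoc vjntw xpkx cyrh
Hunk 7: at line 3 remove [xpkx] add [lxiz] -> 5 lines: vlygq whoc vjntw lxiz cyrh

Answer: vlygq
whoc
vjntw
lxiz
cyrh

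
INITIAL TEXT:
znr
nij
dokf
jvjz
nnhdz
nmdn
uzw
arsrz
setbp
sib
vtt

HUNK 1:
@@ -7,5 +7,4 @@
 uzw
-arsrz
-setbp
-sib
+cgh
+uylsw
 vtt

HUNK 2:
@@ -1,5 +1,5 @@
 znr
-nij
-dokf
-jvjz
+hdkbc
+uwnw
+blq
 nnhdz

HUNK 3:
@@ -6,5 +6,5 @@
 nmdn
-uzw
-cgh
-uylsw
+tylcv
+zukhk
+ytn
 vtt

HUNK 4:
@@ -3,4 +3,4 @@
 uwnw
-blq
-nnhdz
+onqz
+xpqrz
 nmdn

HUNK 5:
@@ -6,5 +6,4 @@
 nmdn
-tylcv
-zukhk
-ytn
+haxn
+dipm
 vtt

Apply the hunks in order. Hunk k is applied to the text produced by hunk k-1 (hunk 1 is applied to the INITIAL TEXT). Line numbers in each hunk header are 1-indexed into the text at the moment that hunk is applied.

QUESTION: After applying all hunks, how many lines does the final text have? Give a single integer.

Hunk 1: at line 7 remove [arsrz,setbp,sib] add [cgh,uylsw] -> 10 lines: znr nij dokf jvjz nnhdz nmdn uzw cgh uylsw vtt
Hunk 2: at line 1 remove [nij,dokf,jvjz] add [hdkbc,uwnw,blq] -> 10 lines: znr hdkbc uwnw blq nnhdz nmdn uzw cgh uylsw vtt
Hunk 3: at line 6 remove [uzw,cgh,uylsw] add [tylcv,zukhk,ytn] -> 10 lines: znr hdkbc uwnw blq nnhdz nmdn tylcv zukhk ytn vtt
Hunk 4: at line 3 remove [blq,nnhdz] add [onqz,xpqrz] -> 10 lines: znr hdkbc uwnw onqz xpqrz nmdn tylcv zukhk ytn vtt
Hunk 5: at line 6 remove [tylcv,zukhk,ytn] add [haxn,dipm] -> 9 lines: znr hdkbc uwnw onqz xpqrz nmdn haxn dipm vtt
Final line count: 9

Answer: 9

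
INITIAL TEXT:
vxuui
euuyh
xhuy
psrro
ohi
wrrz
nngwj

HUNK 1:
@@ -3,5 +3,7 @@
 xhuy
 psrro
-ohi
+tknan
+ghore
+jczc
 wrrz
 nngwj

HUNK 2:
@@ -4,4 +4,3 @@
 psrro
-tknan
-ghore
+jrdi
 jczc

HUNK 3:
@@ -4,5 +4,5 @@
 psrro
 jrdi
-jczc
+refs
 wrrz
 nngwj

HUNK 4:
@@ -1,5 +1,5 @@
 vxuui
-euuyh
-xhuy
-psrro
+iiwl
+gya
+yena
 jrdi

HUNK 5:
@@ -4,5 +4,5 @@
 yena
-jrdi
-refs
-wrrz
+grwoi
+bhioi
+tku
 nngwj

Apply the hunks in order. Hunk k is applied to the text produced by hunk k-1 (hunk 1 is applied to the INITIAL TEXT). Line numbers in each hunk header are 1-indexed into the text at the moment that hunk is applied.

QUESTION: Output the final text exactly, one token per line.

Hunk 1: at line 3 remove [ohi] add [tknan,ghore,jczc] -> 9 lines: vxuui euuyh xhuy psrro tknan ghore jczc wrrz nngwj
Hunk 2: at line 4 remove [tknan,ghore] add [jrdi] -> 8 lines: vxuui euuyh xhuy psrro jrdi jczc wrrz nngwj
Hunk 3: at line 4 remove [jczc] add [refs] -> 8 lines: vxuui euuyh xhuy psrro jrdi refs wrrz nngwj
Hunk 4: at line 1 remove [euuyh,xhuy,psrro] add [iiwl,gya,yena] -> 8 lines: vxuui iiwl gya yena jrdi refs wrrz nngwj
Hunk 5: at line 4 remove [jrdi,refs,wrrz] add [grwoi,bhioi,tku] -> 8 lines: vxuui iiwl gya yena grwoi bhioi tku nngwj

Answer: vxuui
iiwl
gya
yena
grwoi
bhioi
tku
nngwj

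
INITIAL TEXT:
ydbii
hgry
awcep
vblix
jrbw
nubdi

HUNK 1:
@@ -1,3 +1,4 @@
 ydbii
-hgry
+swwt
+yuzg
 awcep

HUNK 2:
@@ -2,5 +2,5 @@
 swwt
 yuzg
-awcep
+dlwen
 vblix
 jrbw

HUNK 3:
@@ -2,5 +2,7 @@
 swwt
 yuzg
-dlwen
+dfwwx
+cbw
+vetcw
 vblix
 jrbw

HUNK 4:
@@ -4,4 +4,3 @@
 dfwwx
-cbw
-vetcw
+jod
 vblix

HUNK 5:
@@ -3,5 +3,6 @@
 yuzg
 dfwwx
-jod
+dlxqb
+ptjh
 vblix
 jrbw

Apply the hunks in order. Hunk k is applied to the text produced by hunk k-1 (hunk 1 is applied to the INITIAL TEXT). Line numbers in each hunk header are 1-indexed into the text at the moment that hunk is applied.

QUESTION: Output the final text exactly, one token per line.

Hunk 1: at line 1 remove [hgry] add [swwt,yuzg] -> 7 lines: ydbii swwt yuzg awcep vblix jrbw nubdi
Hunk 2: at line 2 remove [awcep] add [dlwen] -> 7 lines: ydbii swwt yuzg dlwen vblix jrbw nubdi
Hunk 3: at line 2 remove [dlwen] add [dfwwx,cbw,vetcw] -> 9 lines: ydbii swwt yuzg dfwwx cbw vetcw vblix jrbw nubdi
Hunk 4: at line 4 remove [cbw,vetcw] add [jod] -> 8 lines: ydbii swwt yuzg dfwwx jod vblix jrbw nubdi
Hunk 5: at line 3 remove [jod] add [dlxqb,ptjh] -> 9 lines: ydbii swwt yuzg dfwwx dlxqb ptjh vblix jrbw nubdi

Answer: ydbii
swwt
yuzg
dfwwx
dlxqb
ptjh
vblix
jrbw
nubdi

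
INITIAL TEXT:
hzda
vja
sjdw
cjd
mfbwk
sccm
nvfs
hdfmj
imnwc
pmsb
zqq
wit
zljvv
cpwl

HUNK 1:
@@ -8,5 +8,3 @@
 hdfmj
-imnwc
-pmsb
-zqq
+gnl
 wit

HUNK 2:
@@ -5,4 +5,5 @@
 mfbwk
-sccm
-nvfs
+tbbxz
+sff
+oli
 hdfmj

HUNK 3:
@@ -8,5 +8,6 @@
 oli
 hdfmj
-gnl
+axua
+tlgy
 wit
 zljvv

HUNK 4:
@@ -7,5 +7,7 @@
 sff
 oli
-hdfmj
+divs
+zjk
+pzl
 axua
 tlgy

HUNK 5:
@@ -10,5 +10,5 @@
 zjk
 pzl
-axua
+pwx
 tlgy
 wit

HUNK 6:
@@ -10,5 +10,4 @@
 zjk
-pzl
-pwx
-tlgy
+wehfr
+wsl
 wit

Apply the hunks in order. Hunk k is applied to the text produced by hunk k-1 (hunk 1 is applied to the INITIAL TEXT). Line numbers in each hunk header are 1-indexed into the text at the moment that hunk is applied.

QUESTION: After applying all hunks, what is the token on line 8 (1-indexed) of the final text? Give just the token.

Hunk 1: at line 8 remove [imnwc,pmsb,zqq] add [gnl] -> 12 lines: hzda vja sjdw cjd mfbwk sccm nvfs hdfmj gnl wit zljvv cpwl
Hunk 2: at line 5 remove [sccm,nvfs] add [tbbxz,sff,oli] -> 13 lines: hzda vja sjdw cjd mfbwk tbbxz sff oli hdfmj gnl wit zljvv cpwl
Hunk 3: at line 8 remove [gnl] add [axua,tlgy] -> 14 lines: hzda vja sjdw cjd mfbwk tbbxz sff oli hdfmj axua tlgy wit zljvv cpwl
Hunk 4: at line 7 remove [hdfmj] add [divs,zjk,pzl] -> 16 lines: hzda vja sjdw cjd mfbwk tbbxz sff oli divs zjk pzl axua tlgy wit zljvv cpwl
Hunk 5: at line 10 remove [axua] add [pwx] -> 16 lines: hzda vja sjdw cjd mfbwk tbbxz sff oli divs zjk pzl pwx tlgy wit zljvv cpwl
Hunk 6: at line 10 remove [pzl,pwx,tlgy] add [wehfr,wsl] -> 15 lines: hzda vja sjdw cjd mfbwk tbbxz sff oli divs zjk wehfr wsl wit zljvv cpwl
Final line 8: oli

Answer: oli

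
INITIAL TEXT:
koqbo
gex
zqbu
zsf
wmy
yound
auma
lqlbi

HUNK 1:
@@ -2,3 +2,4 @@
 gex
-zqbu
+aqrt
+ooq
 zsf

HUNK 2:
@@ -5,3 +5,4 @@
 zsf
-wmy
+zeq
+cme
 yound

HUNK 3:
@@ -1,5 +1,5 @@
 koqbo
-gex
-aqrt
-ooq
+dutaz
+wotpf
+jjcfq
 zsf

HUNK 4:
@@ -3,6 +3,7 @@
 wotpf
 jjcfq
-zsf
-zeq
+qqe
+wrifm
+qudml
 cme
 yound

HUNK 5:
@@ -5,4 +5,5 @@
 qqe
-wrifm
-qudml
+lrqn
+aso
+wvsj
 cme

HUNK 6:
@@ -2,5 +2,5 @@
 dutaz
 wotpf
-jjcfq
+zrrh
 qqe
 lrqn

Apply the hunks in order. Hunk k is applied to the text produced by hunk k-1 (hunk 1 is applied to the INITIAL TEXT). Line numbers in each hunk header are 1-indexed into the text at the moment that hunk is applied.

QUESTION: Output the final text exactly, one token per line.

Answer: koqbo
dutaz
wotpf
zrrh
qqe
lrqn
aso
wvsj
cme
yound
auma
lqlbi

Derivation:
Hunk 1: at line 2 remove [zqbu] add [aqrt,ooq] -> 9 lines: koqbo gex aqrt ooq zsf wmy yound auma lqlbi
Hunk 2: at line 5 remove [wmy] add [zeq,cme] -> 10 lines: koqbo gex aqrt ooq zsf zeq cme yound auma lqlbi
Hunk 3: at line 1 remove [gex,aqrt,ooq] add [dutaz,wotpf,jjcfq] -> 10 lines: koqbo dutaz wotpf jjcfq zsf zeq cme yound auma lqlbi
Hunk 4: at line 3 remove [zsf,zeq] add [qqe,wrifm,qudml] -> 11 lines: koqbo dutaz wotpf jjcfq qqe wrifm qudml cme yound auma lqlbi
Hunk 5: at line 5 remove [wrifm,qudml] add [lrqn,aso,wvsj] -> 12 lines: koqbo dutaz wotpf jjcfq qqe lrqn aso wvsj cme yound auma lqlbi
Hunk 6: at line 2 remove [jjcfq] add [zrrh] -> 12 lines: koqbo dutaz wotpf zrrh qqe lrqn aso wvsj cme yound auma lqlbi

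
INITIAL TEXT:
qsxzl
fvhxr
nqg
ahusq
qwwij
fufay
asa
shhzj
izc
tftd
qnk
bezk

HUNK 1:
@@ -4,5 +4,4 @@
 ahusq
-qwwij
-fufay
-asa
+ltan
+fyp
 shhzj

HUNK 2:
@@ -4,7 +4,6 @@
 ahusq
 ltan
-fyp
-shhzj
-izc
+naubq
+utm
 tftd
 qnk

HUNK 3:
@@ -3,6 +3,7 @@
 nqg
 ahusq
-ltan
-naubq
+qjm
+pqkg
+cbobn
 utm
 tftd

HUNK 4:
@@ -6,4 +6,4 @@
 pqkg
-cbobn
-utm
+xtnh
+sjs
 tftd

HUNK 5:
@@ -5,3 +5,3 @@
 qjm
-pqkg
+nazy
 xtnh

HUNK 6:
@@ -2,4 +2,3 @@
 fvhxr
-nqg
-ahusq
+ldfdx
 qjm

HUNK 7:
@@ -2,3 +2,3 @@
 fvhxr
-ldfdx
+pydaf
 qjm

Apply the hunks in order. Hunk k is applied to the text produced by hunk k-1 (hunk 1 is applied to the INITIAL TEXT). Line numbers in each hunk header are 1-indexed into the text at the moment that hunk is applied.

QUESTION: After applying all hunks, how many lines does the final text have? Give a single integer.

Hunk 1: at line 4 remove [qwwij,fufay,asa] add [ltan,fyp] -> 11 lines: qsxzl fvhxr nqg ahusq ltan fyp shhzj izc tftd qnk bezk
Hunk 2: at line 4 remove [fyp,shhzj,izc] add [naubq,utm] -> 10 lines: qsxzl fvhxr nqg ahusq ltan naubq utm tftd qnk bezk
Hunk 3: at line 3 remove [ltan,naubq] add [qjm,pqkg,cbobn] -> 11 lines: qsxzl fvhxr nqg ahusq qjm pqkg cbobn utm tftd qnk bezk
Hunk 4: at line 6 remove [cbobn,utm] add [xtnh,sjs] -> 11 lines: qsxzl fvhxr nqg ahusq qjm pqkg xtnh sjs tftd qnk bezk
Hunk 5: at line 5 remove [pqkg] add [nazy] -> 11 lines: qsxzl fvhxr nqg ahusq qjm nazy xtnh sjs tftd qnk bezk
Hunk 6: at line 2 remove [nqg,ahusq] add [ldfdx] -> 10 lines: qsxzl fvhxr ldfdx qjm nazy xtnh sjs tftd qnk bezk
Hunk 7: at line 2 remove [ldfdx] add [pydaf] -> 10 lines: qsxzl fvhxr pydaf qjm nazy xtnh sjs tftd qnk bezk
Final line count: 10

Answer: 10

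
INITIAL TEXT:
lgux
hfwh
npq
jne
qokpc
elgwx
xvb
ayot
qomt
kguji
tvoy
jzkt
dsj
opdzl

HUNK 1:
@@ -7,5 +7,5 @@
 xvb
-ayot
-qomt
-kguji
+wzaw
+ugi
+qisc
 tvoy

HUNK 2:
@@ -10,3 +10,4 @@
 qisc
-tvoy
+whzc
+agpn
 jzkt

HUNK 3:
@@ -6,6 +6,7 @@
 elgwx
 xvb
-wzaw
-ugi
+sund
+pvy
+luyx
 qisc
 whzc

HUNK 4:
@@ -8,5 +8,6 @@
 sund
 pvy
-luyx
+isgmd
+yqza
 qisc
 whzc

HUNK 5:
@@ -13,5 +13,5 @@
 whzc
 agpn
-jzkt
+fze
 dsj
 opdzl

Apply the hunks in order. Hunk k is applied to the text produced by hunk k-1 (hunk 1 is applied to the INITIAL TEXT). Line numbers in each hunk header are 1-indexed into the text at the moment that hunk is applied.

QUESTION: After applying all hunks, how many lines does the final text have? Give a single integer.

Answer: 17

Derivation:
Hunk 1: at line 7 remove [ayot,qomt,kguji] add [wzaw,ugi,qisc] -> 14 lines: lgux hfwh npq jne qokpc elgwx xvb wzaw ugi qisc tvoy jzkt dsj opdzl
Hunk 2: at line 10 remove [tvoy] add [whzc,agpn] -> 15 lines: lgux hfwh npq jne qokpc elgwx xvb wzaw ugi qisc whzc agpn jzkt dsj opdzl
Hunk 3: at line 6 remove [wzaw,ugi] add [sund,pvy,luyx] -> 16 lines: lgux hfwh npq jne qokpc elgwx xvb sund pvy luyx qisc whzc agpn jzkt dsj opdzl
Hunk 4: at line 8 remove [luyx] add [isgmd,yqza] -> 17 lines: lgux hfwh npq jne qokpc elgwx xvb sund pvy isgmd yqza qisc whzc agpn jzkt dsj opdzl
Hunk 5: at line 13 remove [jzkt] add [fze] -> 17 lines: lgux hfwh npq jne qokpc elgwx xvb sund pvy isgmd yqza qisc whzc agpn fze dsj opdzl
Final line count: 17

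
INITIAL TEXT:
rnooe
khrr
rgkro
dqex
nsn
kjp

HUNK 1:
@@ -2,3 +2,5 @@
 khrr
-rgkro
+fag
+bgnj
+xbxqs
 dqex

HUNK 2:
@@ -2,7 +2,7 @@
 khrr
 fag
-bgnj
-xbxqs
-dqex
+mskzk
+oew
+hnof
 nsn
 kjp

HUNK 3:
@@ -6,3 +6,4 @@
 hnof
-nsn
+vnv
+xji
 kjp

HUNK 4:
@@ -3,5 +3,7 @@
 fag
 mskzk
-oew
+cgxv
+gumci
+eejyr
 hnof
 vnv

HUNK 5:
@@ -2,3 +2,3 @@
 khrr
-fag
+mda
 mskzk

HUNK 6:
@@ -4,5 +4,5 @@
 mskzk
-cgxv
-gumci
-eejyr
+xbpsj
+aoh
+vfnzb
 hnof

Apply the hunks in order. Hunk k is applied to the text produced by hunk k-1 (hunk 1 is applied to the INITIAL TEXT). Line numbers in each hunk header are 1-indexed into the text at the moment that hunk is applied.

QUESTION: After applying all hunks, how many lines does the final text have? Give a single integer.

Answer: 11

Derivation:
Hunk 1: at line 2 remove [rgkro] add [fag,bgnj,xbxqs] -> 8 lines: rnooe khrr fag bgnj xbxqs dqex nsn kjp
Hunk 2: at line 2 remove [bgnj,xbxqs,dqex] add [mskzk,oew,hnof] -> 8 lines: rnooe khrr fag mskzk oew hnof nsn kjp
Hunk 3: at line 6 remove [nsn] add [vnv,xji] -> 9 lines: rnooe khrr fag mskzk oew hnof vnv xji kjp
Hunk 4: at line 3 remove [oew] add [cgxv,gumci,eejyr] -> 11 lines: rnooe khrr fag mskzk cgxv gumci eejyr hnof vnv xji kjp
Hunk 5: at line 2 remove [fag] add [mda] -> 11 lines: rnooe khrr mda mskzk cgxv gumci eejyr hnof vnv xji kjp
Hunk 6: at line 4 remove [cgxv,gumci,eejyr] add [xbpsj,aoh,vfnzb] -> 11 lines: rnooe khrr mda mskzk xbpsj aoh vfnzb hnof vnv xji kjp
Final line count: 11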